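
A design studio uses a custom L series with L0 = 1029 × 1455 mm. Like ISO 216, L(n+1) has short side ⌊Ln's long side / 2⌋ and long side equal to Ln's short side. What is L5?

181 × 257 mm

L1: ⌊1455/2⌋ × 1029 = 727 × 1029 mm
L2: ⌊1029/2⌋ × 727 = 514 × 727 mm
L3: ⌊727/2⌋ × 514 = 363 × 514 mm
L4: ⌊514/2⌋ × 363 = 257 × 363 mm
L5: ⌊363/2⌋ × 257 = 181 × 257 mm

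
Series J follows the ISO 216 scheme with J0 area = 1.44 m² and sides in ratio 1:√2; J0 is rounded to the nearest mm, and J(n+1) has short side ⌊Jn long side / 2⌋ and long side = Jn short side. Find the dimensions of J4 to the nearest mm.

252 × 356 mm

Let J0's short side be w mm. w · w√2 = 1.44 m² = 1,440,000 mm², so w ≈ 1009.1 mm and w√2 ≈ 1427.0 mm → J0 = 1009 × 1427 mm.
J1: ⌊1427/2⌋ × 1009 = 713 × 1009 mm
J2: ⌊1009/2⌋ × 713 = 504 × 713 mm
J3: ⌊713/2⌋ × 504 = 356 × 504 mm
J4: ⌊504/2⌋ × 356 = 252 × 356 mm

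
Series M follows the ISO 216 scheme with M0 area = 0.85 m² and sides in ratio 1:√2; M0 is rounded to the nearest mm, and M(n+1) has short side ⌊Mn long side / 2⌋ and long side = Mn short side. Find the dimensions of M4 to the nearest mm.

Let M0's short side be w mm. w · w√2 = 0.85 m² = 850,000 mm², so w ≈ 775.3 mm and w√2 ≈ 1096.4 mm → M0 = 775 × 1096 mm.
M1: ⌊1096/2⌋ × 775 = 548 × 775 mm
M2: ⌊775/2⌋ × 548 = 387 × 548 mm
M3: ⌊548/2⌋ × 387 = 274 × 387 mm
M4: ⌊387/2⌋ × 274 = 193 × 274 mm

193 × 274 mm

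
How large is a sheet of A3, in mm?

297 × 420 mm

A0 = 841 × 1189 mm (A0 has area 1 m², aspect 1:√2).
A1: ⌊1189/2⌋ × 841 = 594 × 841 mm
A2: ⌊841/2⌋ × 594 = 420 × 594 mm
A3: ⌊594/2⌋ × 420 = 297 × 420 mm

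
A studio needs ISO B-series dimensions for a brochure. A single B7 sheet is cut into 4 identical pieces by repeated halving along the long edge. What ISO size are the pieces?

4 = 2^2, so 2 halving steps.
B7 → B8 → … → B9 after 2 steps.

B9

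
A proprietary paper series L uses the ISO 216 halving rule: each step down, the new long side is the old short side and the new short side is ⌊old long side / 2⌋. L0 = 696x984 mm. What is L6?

L1: ⌊984/2⌋ × 696 = 492 × 696 mm
L2: ⌊696/2⌋ × 492 = 348 × 492 mm
L3: ⌊492/2⌋ × 348 = 246 × 348 mm
L4: ⌊348/2⌋ × 246 = 174 × 246 mm
L5: ⌊246/2⌋ × 174 = 123 × 174 mm
L6: ⌊174/2⌋ × 123 = 87 × 123 mm

87 × 123 mm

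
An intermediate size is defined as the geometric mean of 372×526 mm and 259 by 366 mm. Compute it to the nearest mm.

Short side: √(372 · 259) = √96348 ≈ 310.4 → 310 mm
Long side: √(526 · 366) = √192516 ≈ 438.8 → 439 mm

310 × 439 mm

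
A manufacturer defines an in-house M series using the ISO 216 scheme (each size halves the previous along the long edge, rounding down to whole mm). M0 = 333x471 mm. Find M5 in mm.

58 × 83 mm

M1 = 235 × 333 mm (from M0 by 1 halving).
M2: ⌊333/2⌋ × 235 = 166 × 235 mm
M3: ⌊235/2⌋ × 166 = 117 × 166 mm
M4: ⌊166/2⌋ × 117 = 83 × 117 mm
M5: ⌊117/2⌋ × 83 = 58 × 83 mm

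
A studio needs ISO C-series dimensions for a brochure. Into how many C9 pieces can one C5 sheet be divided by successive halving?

Each ISO step halves the sheet: 1 × C5 → 2 × C6 → 4 × C7 → 8 × C8 → …
From C5 to C9 is 4 halving steps: 2^4 = 16.

16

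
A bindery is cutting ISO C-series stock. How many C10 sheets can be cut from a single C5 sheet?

32

C5 = 162 × 229 mm; C10 = 28 × 40 mm.
Each halving step doubles the count; 5 steps from C5 to C10.
2^5 = 32.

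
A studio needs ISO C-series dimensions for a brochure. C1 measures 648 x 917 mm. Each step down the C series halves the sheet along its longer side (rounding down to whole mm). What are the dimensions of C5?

C2: ⌊917/2⌋ × 648 = 458 × 648 mm
C3: ⌊648/2⌋ × 458 = 324 × 458 mm
C4: ⌊458/2⌋ × 324 = 229 × 324 mm
C5: ⌊324/2⌋ × 229 = 162 × 229 mm

162 × 229 mm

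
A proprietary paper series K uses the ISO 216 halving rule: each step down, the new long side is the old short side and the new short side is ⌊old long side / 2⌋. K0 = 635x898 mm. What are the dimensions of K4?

K1: ⌊898/2⌋ × 635 = 449 × 635 mm
K2: ⌊635/2⌋ × 449 = 317 × 449 mm
K3: ⌊449/2⌋ × 317 = 224 × 317 mm
K4: ⌊317/2⌋ × 224 = 158 × 224 mm

158 × 224 mm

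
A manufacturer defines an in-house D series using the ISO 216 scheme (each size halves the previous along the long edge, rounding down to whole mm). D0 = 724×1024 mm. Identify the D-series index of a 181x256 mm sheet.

D4

D0: 724 × 1024 mm
D1: 512 × 724 mm
D2: 362 × 512 mm
D3: 256 × 362 mm
D4: 181 × 256 mm
D5: 128 × 181 mm
→ matches D4.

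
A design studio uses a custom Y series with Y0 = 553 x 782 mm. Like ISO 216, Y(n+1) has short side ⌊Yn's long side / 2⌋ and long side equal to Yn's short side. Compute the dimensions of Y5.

97 × 138 mm

Y1: ⌊782/2⌋ × 553 = 391 × 553 mm
Y2: ⌊553/2⌋ × 391 = 276 × 391 mm
Y3: ⌊391/2⌋ × 276 = 195 × 276 mm
Y4: ⌊276/2⌋ × 195 = 138 × 195 mm
Y5: ⌊195/2⌋ × 138 = 97 × 138 mm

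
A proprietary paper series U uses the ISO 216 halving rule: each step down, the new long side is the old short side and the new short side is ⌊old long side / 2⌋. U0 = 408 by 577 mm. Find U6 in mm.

U1 = 288 × 408 mm (from U0 by 1 halving).
U2: ⌊408/2⌋ × 288 = 204 × 288 mm
U3: ⌊288/2⌋ × 204 = 144 × 204 mm
U4: ⌊204/2⌋ × 144 = 102 × 144 mm
U5: ⌊144/2⌋ × 102 = 72 × 102 mm
U6: ⌊102/2⌋ × 72 = 51 × 72 mm

51 × 72 mm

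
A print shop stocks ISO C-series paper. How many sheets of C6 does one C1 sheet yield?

32

Each ISO step halves the sheet: 1 × C1 → 2 × C2 → 4 × C3 → 8 × C4 → …
From C1 to C6 is 5 halving steps: 2^5 = 32.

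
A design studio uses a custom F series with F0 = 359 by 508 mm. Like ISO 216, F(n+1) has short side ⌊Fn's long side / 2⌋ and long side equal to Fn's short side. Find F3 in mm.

F1: ⌊508/2⌋ × 359 = 254 × 359 mm
F2: ⌊359/2⌋ × 254 = 179 × 254 mm
F3: ⌊254/2⌋ × 179 = 127 × 179 mm

127 × 179 mm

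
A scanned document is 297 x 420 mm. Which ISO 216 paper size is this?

Aspect ratio 420/297 ≈ 1.414 — close to the ISO √2 ≈ 1.414.
In the A-series (A0 area = 1 m²): A3 = 297 × 420 mm.

A3 (297 × 420 mm)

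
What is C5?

C0 = 917 × 1297 mm (C0 is the geometric mean of A0 and B0, aspect 1:√2).
C1: ⌊1297/2⌋ × 917 = 648 × 917 mm
C2: ⌊917/2⌋ × 648 = 458 × 648 mm
C3: ⌊648/2⌋ × 458 = 324 × 458 mm
C4: ⌊458/2⌋ × 324 = 229 × 324 mm
C5: ⌊324/2⌋ × 229 = 162 × 229 mm

162 × 229 mm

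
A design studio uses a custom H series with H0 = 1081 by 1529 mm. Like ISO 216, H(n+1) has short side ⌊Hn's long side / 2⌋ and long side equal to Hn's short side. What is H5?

H1: ⌊1529/2⌋ × 1081 = 764 × 1081 mm
H2: ⌊1081/2⌋ × 764 = 540 × 764 mm
H3: ⌊764/2⌋ × 540 = 382 × 540 mm
H4: ⌊540/2⌋ × 382 = 270 × 382 mm
H5: ⌊382/2⌋ × 270 = 191 × 270 mm

191 × 270 mm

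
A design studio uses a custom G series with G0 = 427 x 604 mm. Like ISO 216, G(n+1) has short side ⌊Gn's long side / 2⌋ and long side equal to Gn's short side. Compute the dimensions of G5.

G1: ⌊604/2⌋ × 427 = 302 × 427 mm
G2: ⌊427/2⌋ × 302 = 213 × 302 mm
G3: ⌊302/2⌋ × 213 = 151 × 213 mm
G4: ⌊213/2⌋ × 151 = 106 × 151 mm
G5: ⌊151/2⌋ × 106 = 75 × 106 mm

75 × 106 mm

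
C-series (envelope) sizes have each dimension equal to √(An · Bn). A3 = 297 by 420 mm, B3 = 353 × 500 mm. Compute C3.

Short side: √(297 · 353) = √104841 ≈ 323.8 → 324 mm
Long side: √(420 · 500) = √210000 ≈ 458.3 → 458 mm

324 × 458 mm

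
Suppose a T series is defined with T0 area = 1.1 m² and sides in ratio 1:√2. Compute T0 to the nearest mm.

882 × 1247 mm

Let the short side be w mm. Then w · w√2 = 1.1 m² = 1,100,000 mm².
w² = 1,100,000/√2, so w ≈ 881.9 mm; long side = w√2 ≈ 1247.3 mm.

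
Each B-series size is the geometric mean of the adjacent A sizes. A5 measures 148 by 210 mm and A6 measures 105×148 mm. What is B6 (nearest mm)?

Short side: √(148 · 105) = √15540 ≈ 124.7 → 125 mm
Long side: √(210 · 148) = √31080 ≈ 176.3 → 176 mm

125 × 176 mm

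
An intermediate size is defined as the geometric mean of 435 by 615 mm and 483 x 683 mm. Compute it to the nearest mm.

458 × 648 mm

Short side: √(435 · 483) = √210105 ≈ 458.4 → 458 mm
Long side: √(615 · 683) = √420045 ≈ 648.1 → 648 mm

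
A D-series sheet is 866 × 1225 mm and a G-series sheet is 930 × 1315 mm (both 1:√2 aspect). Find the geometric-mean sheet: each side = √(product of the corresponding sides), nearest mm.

Short side: √(866 · 930) = √805380 ≈ 897.4 → 897 mm
Long side: √(1225 · 1315) = √1610875 ≈ 1269.2 → 1269 mm

897 × 1269 mm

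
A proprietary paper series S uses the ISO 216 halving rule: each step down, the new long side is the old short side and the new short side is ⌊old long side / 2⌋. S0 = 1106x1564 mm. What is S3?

S1: ⌊1564/2⌋ × 1106 = 782 × 1106 mm
S2: ⌊1106/2⌋ × 782 = 553 × 782 mm
S3: ⌊782/2⌋ × 553 = 391 × 553 mm

391 × 553 mm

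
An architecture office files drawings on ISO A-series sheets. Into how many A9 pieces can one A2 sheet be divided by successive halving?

Each ISO step halves the sheet: 1 × A2 → 2 × A3 → 4 × A4 → 8 × A5 → …
From A2 to A9 is 7 halving steps: 2^7 = 128.

128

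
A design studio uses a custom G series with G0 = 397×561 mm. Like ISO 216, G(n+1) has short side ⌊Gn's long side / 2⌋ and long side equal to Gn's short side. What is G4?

99 × 140 mm

G1: ⌊561/2⌋ × 397 = 280 × 397 mm
G2: ⌊397/2⌋ × 280 = 198 × 280 mm
G3: ⌊280/2⌋ × 198 = 140 × 198 mm
G4: ⌊198/2⌋ × 140 = 99 × 140 mm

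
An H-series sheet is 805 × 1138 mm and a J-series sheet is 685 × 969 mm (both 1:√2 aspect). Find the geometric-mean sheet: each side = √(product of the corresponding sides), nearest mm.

743 × 1050 mm

Short side: √(805 · 685) = √551425 ≈ 742.6 → 743 mm
Long side: √(1138 · 969) = √1102722 ≈ 1050.1 → 1050 mm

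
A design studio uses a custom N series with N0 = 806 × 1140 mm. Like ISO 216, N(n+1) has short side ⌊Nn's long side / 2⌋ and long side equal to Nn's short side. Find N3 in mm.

285 × 403 mm

N1: ⌊1140/2⌋ × 806 = 570 × 806 mm
N2: ⌊806/2⌋ × 570 = 403 × 570 mm
N3: ⌊570/2⌋ × 403 = 285 × 403 mm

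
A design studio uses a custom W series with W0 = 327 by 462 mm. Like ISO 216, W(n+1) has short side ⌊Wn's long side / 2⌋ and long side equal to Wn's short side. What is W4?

W1: ⌊462/2⌋ × 327 = 231 × 327 mm
W2: ⌊327/2⌋ × 231 = 163 × 231 mm
W3: ⌊231/2⌋ × 163 = 115 × 163 mm
W4: ⌊163/2⌋ × 115 = 81 × 115 mm

81 × 115 mm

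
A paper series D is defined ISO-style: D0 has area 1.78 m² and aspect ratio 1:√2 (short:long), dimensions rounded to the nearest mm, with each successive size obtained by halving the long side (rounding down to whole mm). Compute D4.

Let D0's short side be w mm. w · w√2 = 1.78 m² = 1,780,000 mm², so w ≈ 1121.9 mm and w√2 ≈ 1586.6 mm → D0 = 1122 × 1587 mm.
D1: ⌊1587/2⌋ × 1122 = 793 × 1122 mm
D2: ⌊1122/2⌋ × 793 = 561 × 793 mm
D3: ⌊793/2⌋ × 561 = 396 × 561 mm
D4: ⌊561/2⌋ × 396 = 280 × 396 mm

280 × 396 mm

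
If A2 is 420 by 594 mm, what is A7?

74 × 105 mm

A3: ⌊594/2⌋ × 420 = 297 × 420 mm
A4: ⌊420/2⌋ × 297 = 210 × 297 mm
A5: ⌊297/2⌋ × 210 = 148 × 210 mm
A6: ⌊210/2⌋ × 148 = 105 × 148 mm
A7: ⌊148/2⌋ × 105 = 74 × 105 mm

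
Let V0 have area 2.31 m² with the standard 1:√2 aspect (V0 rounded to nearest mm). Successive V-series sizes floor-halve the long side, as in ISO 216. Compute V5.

225 × 319 mm

Let V0's short side be w mm. w · w√2 = 2.31 m² = 2,310,000 mm², so w ≈ 1278.1 mm and w√2 ≈ 1807.4 mm → V0 = 1278 × 1807 mm.
V1: ⌊1807/2⌋ × 1278 = 903 × 1278 mm
V2: ⌊1278/2⌋ × 903 = 639 × 903 mm
V3: ⌊903/2⌋ × 639 = 451 × 639 mm
V4: ⌊639/2⌋ × 451 = 319 × 451 mm
V5: ⌊451/2⌋ × 319 = 225 × 319 mm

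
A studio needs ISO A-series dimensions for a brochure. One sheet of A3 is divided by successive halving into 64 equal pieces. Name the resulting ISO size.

64 = 2^6, so 6 halving steps.
A3 → A4 → … → A9 after 6 steps.

A9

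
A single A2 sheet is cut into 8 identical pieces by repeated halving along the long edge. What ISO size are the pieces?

8 = 2^3, so 3 halving steps.
A2 → A3 → … → A5 after 3 steps.

A5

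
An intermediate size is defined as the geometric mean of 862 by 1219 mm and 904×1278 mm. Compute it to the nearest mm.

883 × 1248 mm

Short side: √(862 · 904) = √779248 ≈ 882.8 → 883 mm
Long side: √(1219 · 1278) = √1557882 ≈ 1248.2 → 1248 mm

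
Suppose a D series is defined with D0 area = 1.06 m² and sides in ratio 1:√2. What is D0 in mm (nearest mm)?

Let the short side be w mm. Then w · w√2 = 1.06 m² = 1,060,000 mm².
w² = 1,060,000/√2, so w ≈ 865.8 mm; long side = w√2 ≈ 1224.4 mm.

866 × 1224 mm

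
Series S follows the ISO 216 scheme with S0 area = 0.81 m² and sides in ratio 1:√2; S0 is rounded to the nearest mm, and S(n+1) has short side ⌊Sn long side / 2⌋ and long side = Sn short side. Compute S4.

Let S0's short side be w mm. w · w√2 = 0.81 m² = 810,000 mm², so w ≈ 756.8 mm and w√2 ≈ 1070.3 mm → S0 = 757 × 1070 mm.
S1: ⌊1070/2⌋ × 757 = 535 × 757 mm
S2: ⌊757/2⌋ × 535 = 378 × 535 mm
S3: ⌊535/2⌋ × 378 = 267 × 378 mm
S4: ⌊378/2⌋ × 267 = 189 × 267 mm

189 × 267 mm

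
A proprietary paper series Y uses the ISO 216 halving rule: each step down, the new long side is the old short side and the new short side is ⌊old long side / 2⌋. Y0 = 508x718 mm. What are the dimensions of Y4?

127 × 179 mm

Y1: ⌊718/2⌋ × 508 = 359 × 508 mm
Y2: ⌊508/2⌋ × 359 = 254 × 359 mm
Y3: ⌊359/2⌋ × 254 = 179 × 254 mm
Y4: ⌊254/2⌋ × 179 = 127 × 179 mm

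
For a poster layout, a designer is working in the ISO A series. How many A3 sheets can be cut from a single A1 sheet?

4

A1 = 594 × 841 mm; A3 = 297 × 420 mm.
Each halving step doubles the count; 2 steps from A1 to A3.
2^2 = 4.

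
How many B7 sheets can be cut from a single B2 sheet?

Each ISO step halves the sheet: 1 × B2 → 2 × B3 → 4 × B4 → 8 × B5 → …
From B2 to B7 is 5 halving steps: 2^5 = 32.

32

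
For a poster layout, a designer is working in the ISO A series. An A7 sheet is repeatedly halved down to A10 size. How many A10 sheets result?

Each ISO step halves the sheet: 1 × A7 → 2 × A8 → 4 × A9 → 8 × A10
From A7 to A10 is 3 halving steps: 2^3 = 8.

8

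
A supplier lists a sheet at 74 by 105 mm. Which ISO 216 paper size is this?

A7 (74 × 105 mm)

Aspect ratio 105/74 ≈ 1.419 — close to the ISO √2 ≈ 1.414.
In the A-series (A0 area = 1 m²): A7 = 74 × 105 mm.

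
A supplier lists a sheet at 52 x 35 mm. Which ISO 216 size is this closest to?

A9 (37 × 52 mm)

Aspect ratio 52/35 ≈ 1.486 (ISO target is √2 ≈ 1.414).
In the A-series (A0 area = 1 m²): A9 = 37 × 52 mm.
Off by 2 mm total — nearest standard size.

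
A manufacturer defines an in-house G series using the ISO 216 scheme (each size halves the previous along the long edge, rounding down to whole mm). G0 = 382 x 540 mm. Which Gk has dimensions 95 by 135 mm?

G4

G0: 382 × 540 mm
G1: 270 × 382 mm
G2: 191 × 270 mm
G3: 135 × 191 mm
G4: 95 × 135 mm
G5: 67 × 95 mm
→ matches G4.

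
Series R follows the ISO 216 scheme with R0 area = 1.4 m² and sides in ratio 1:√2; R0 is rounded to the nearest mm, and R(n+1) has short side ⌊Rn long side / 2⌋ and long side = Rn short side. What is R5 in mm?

Let R0's short side be w mm. w · w√2 = 1.4 m² = 1,400,000 mm², so w ≈ 995.0 mm and w√2 ≈ 1407.1 mm → R0 = 995 × 1407 mm.
R1: ⌊1407/2⌋ × 995 = 703 × 995 mm
R2: ⌊995/2⌋ × 703 = 497 × 703 mm
R3: ⌊703/2⌋ × 497 = 351 × 497 mm
R4: ⌊497/2⌋ × 351 = 248 × 351 mm
R5: ⌊351/2⌋ × 248 = 175 × 248 mm

175 × 248 mm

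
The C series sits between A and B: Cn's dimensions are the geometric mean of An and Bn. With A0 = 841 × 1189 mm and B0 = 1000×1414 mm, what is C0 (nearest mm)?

Short side: √(841 · 1000) = √841000 ≈ 917.1 → 917 mm
Long side: √(1189 · 1414) = √1681246 ≈ 1296.6 → 1297 mm

917 × 1297 mm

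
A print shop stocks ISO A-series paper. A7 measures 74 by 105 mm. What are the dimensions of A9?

37 × 52 mm

A8: ⌊105/2⌋ × 74 = 52 × 74 mm
A9: ⌊74/2⌋ × 52 = 37 × 52 mm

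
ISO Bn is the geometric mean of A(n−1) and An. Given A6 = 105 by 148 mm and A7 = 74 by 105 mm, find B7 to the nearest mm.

Short side: √(105 · 74) = √7770 ≈ 88.1 → 88 mm
Long side: √(148 · 105) = √15540 ≈ 124.7 → 125 mm

88 × 125 mm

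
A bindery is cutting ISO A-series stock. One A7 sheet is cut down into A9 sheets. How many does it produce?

4

A7 = 74 × 105 mm; A9 = 37 × 52 mm.
Each halving step doubles the count; 2 steps from A7 to A9.
2^2 = 4.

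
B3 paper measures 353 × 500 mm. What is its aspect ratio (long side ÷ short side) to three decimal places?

500 / 353 = 1.416
ISO 216 targets √2 ≈ 1.414; the +0.002 deviation is from mm rounding.

1.416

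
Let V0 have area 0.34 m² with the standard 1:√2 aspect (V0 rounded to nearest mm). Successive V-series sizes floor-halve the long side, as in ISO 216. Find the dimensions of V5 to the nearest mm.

Let V0's short side be w mm. w · w√2 = 0.34 m² = 340,000 mm², so w ≈ 490.3 mm and w√2 ≈ 693.4 mm → V0 = 490 × 693 mm.
V1: ⌊693/2⌋ × 490 = 346 × 490 mm
V2: ⌊490/2⌋ × 346 = 245 × 346 mm
V3: ⌊346/2⌋ × 245 = 173 × 245 mm
V4: ⌊245/2⌋ × 173 = 122 × 173 mm
V5: ⌊173/2⌋ × 122 = 86 × 122 mm

86 × 122 mm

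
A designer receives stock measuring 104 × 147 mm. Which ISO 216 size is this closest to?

A6 (105 × 148 mm)

Aspect ratio 147/104 ≈ 1.413 — close to the ISO √2 ≈ 1.414.
In the A-series (A0 area = 1 m²): A6 = 105 × 148 mm.
Off by 2 mm total — nearest standard size.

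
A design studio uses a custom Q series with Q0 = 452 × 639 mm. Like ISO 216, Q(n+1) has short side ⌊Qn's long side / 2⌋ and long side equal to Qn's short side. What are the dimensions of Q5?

Q1: ⌊639/2⌋ × 452 = 319 × 452 mm
Q2: ⌊452/2⌋ × 319 = 226 × 319 mm
Q3: ⌊319/2⌋ × 226 = 159 × 226 mm
Q4: ⌊226/2⌋ × 159 = 113 × 159 mm
Q5: ⌊159/2⌋ × 113 = 79 × 113 mm

79 × 113 mm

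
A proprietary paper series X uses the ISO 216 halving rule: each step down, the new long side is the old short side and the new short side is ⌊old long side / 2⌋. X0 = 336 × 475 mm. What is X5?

X1: ⌊475/2⌋ × 336 = 237 × 336 mm
X2: ⌊336/2⌋ × 237 = 168 × 237 mm
X3: ⌊237/2⌋ × 168 = 118 × 168 mm
X4: ⌊168/2⌋ × 118 = 84 × 118 mm
X5: ⌊118/2⌋ × 84 = 59 × 84 mm

59 × 84 mm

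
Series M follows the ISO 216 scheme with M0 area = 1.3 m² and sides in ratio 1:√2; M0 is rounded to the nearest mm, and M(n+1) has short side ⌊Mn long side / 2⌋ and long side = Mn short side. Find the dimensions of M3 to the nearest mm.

339 × 479 mm

Let M0's short side be w mm. w · w√2 = 1.3 m² = 1,300,000 mm², so w ≈ 958.8 mm and w√2 ≈ 1355.9 mm → M0 = 959 × 1356 mm.
M1: ⌊1356/2⌋ × 959 = 678 × 959 mm
M2: ⌊959/2⌋ × 678 = 479 × 678 mm
M3: ⌊678/2⌋ × 479 = 339 × 479 mm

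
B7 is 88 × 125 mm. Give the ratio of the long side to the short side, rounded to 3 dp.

1.420

125 / 88 = 1.420
ISO 216 targets √2 ≈ 1.414; the +0.006 deviation is from mm rounding.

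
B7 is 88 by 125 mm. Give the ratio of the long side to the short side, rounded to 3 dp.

1.420

125 / 88 = 1.420
ISO 216 targets √2 ≈ 1.414; the +0.006 deviation is from mm rounding.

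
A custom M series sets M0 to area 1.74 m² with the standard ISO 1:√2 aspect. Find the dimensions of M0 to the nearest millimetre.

1109 × 1569 mm

Let the short side be w mm. Then w · w√2 = 1.74 m² = 1,740,000 mm².
w² = 1,740,000/√2, so w ≈ 1109.2 mm; long side = w√2 ≈ 1568.7 mm.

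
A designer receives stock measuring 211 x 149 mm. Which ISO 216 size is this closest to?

Aspect ratio 211/149 ≈ 1.416 — close to the ISO √2 ≈ 1.414.
In the A-series (A0 area = 1 m²): A5 = 148 × 210 mm.
Off by 2 mm total — nearest standard size.

A5 (148 × 210 mm)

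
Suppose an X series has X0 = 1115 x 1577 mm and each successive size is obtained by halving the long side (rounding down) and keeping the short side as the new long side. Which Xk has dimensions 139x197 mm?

X0: 1115 × 1577 mm
X1: 788 × 1115 mm
X2: 557 × 788 mm
X3: 394 × 557 mm
X4: 278 × 394 mm
X5: 197 × 278 mm
X6: 139 × 197 mm
X7: 98 × 139 mm
→ matches X6.

X6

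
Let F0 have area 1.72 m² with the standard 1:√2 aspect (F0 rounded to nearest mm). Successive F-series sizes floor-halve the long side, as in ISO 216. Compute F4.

275 × 390 mm

Let F0's short side be w mm. w · w√2 = 1.72 m² = 1,720,000 mm², so w ≈ 1102.8 mm and w√2 ≈ 1559.6 mm → F0 = 1103 × 1560 mm.
F1: ⌊1560/2⌋ × 1103 = 780 × 1103 mm
F2: ⌊1103/2⌋ × 780 = 551 × 780 mm
F3: ⌊780/2⌋ × 551 = 390 × 551 mm
F4: ⌊551/2⌋ × 390 = 275 × 390 mm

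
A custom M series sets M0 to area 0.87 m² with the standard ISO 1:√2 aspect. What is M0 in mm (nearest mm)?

784 × 1109 mm

Let the short side be w mm. Then w · w√2 = 0.87 m² = 870,000 mm².
w² = 870,000/√2, so w ≈ 784.3 mm; long side = w√2 ≈ 1109.2 mm.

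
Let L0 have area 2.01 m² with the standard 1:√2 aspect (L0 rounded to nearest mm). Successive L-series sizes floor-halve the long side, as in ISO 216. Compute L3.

Let L0's short side be w mm. w · w√2 = 2.01 m² = 2,010,000 mm², so w ≈ 1192.2 mm and w√2 ≈ 1686.0 mm → L0 = 1192 × 1686 mm.
L1: ⌊1686/2⌋ × 1192 = 843 × 1192 mm
L2: ⌊1192/2⌋ × 843 = 596 × 843 mm
L3: ⌊843/2⌋ × 596 = 421 × 596 mm

421 × 596 mm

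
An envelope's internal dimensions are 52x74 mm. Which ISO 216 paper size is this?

Aspect ratio 74/52 ≈ 1.423 — close to the ISO √2 ≈ 1.414.
In the A-series (A0 area = 1 m²): A8 = 52 × 74 mm.

A8 (52 × 74 mm)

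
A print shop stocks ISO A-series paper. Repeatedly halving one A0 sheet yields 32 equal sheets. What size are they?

32 = 2^5, so 5 halving steps.
A0 → A1 → … → A5 after 5 steps.

A5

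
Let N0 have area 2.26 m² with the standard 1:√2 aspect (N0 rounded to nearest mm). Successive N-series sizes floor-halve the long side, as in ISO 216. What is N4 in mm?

Let N0's short side be w mm. w · w√2 = 2.26 m² = 2,260,000 mm², so w ≈ 1264.1 mm and w√2 ≈ 1787.8 mm → N0 = 1264 × 1788 mm.
N1: ⌊1788/2⌋ × 1264 = 894 × 1264 mm
N2: ⌊1264/2⌋ × 894 = 632 × 894 mm
N3: ⌊894/2⌋ × 632 = 447 × 632 mm
N4: ⌊632/2⌋ × 447 = 316 × 447 mm

316 × 447 mm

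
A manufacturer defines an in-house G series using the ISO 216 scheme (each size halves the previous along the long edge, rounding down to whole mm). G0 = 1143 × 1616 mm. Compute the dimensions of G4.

285 × 404 mm

G1: ⌊1616/2⌋ × 1143 = 808 × 1143 mm
G2: ⌊1143/2⌋ × 808 = 571 × 808 mm
G3: ⌊808/2⌋ × 571 = 404 × 571 mm
G4: ⌊571/2⌋ × 404 = 285 × 404 mm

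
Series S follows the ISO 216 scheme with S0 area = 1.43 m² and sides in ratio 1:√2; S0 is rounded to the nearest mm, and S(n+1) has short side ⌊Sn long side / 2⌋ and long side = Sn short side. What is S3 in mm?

355 × 503 mm

Let S0's short side be w mm. w · w√2 = 1.43 m² = 1,430,000 mm², so w ≈ 1005.6 mm and w√2 ≈ 1422.1 mm → S0 = 1006 × 1422 mm.
S1: ⌊1422/2⌋ × 1006 = 711 × 1006 mm
S2: ⌊1006/2⌋ × 711 = 503 × 711 mm
S3: ⌊711/2⌋ × 503 = 355 × 503 mm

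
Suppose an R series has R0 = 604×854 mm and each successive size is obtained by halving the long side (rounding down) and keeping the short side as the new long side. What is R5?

R1: ⌊854/2⌋ × 604 = 427 × 604 mm
R2: ⌊604/2⌋ × 427 = 302 × 427 mm
R3: ⌊427/2⌋ × 302 = 213 × 302 mm
R4: ⌊302/2⌋ × 213 = 151 × 213 mm
R5: ⌊213/2⌋ × 151 = 106 × 151 mm

106 × 151 mm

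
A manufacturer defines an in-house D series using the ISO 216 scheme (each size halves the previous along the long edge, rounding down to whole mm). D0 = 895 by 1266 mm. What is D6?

D1 = 633 × 895 mm (from D0 by 1 halving).
D2: ⌊895/2⌋ × 633 = 447 × 633 mm
D3: ⌊633/2⌋ × 447 = 316 × 447 mm
D4: ⌊447/2⌋ × 316 = 223 × 316 mm
D5: ⌊316/2⌋ × 223 = 158 × 223 mm
D6: ⌊223/2⌋ × 158 = 111 × 158 mm

111 × 158 mm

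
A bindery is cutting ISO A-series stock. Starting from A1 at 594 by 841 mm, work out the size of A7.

A2: ⌊841/2⌋ × 594 = 420 × 594 mm
A3: ⌊594/2⌋ × 420 = 297 × 420 mm
A4: ⌊420/2⌋ × 297 = 210 × 297 mm
A5: ⌊297/2⌋ × 210 = 148 × 210 mm
A6: ⌊210/2⌋ × 148 = 105 × 148 mm
A7: ⌊148/2⌋ × 105 = 74 × 105 mm

74 × 105 mm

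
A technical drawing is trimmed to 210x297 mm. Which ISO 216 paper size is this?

Aspect ratio 297/210 ≈ 1.414 — close to the ISO √2 ≈ 1.414.
In the A-series (A0 area = 1 m²): A4 = 210 × 297 mm.

A4 (210 × 297 mm)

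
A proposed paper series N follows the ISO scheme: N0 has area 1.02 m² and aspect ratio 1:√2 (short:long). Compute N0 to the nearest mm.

Let the short side be w mm. Then w · w√2 = 1.02 m² = 1,020,000 mm².
w² = 1,020,000/√2, so w ≈ 849.3 mm; long side = w√2 ≈ 1201.0 mm.

849 × 1201 mm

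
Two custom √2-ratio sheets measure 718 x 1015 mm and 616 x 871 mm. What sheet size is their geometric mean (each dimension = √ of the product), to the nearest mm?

Short side: √(718 · 616) = √442288 ≈ 665.0 → 665 mm
Long side: √(1015 · 871) = √884065 ≈ 940.2 → 940 mm

665 × 940 mm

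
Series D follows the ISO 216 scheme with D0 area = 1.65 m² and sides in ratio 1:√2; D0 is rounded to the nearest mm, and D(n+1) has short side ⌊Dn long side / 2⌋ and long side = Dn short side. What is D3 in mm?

382 × 540 mm

Let D0's short side be w mm. w · w√2 = 1.65 m² = 1,650,000 mm², so w ≈ 1080.2 mm and w√2 ≈ 1527.6 mm → D0 = 1080 × 1528 mm.
D1: ⌊1528/2⌋ × 1080 = 764 × 1080 mm
D2: ⌊1080/2⌋ × 764 = 540 × 764 mm
D3: ⌊764/2⌋ × 540 = 382 × 540 mm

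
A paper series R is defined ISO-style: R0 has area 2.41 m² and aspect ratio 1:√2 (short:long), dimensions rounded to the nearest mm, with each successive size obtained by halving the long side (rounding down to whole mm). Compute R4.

326 × 461 mm

Let R0's short side be w mm. w · w√2 = 2.41 m² = 2,410,000 mm², so w ≈ 1305.4 mm and w√2 ≈ 1846.1 mm → R0 = 1305 × 1846 mm.
R1: ⌊1846/2⌋ × 1305 = 923 × 1305 mm
R2: ⌊1305/2⌋ × 923 = 652 × 923 mm
R3: ⌊923/2⌋ × 652 = 461 × 652 mm
R4: ⌊652/2⌋ × 461 = 326 × 461 mm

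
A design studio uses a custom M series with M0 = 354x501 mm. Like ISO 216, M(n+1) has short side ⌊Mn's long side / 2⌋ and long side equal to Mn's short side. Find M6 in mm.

M1 = 250 × 354 mm (from M0 by 1 halving).
M2: ⌊354/2⌋ × 250 = 177 × 250 mm
M3: ⌊250/2⌋ × 177 = 125 × 177 mm
M4: ⌊177/2⌋ × 125 = 88 × 125 mm
M5: ⌊125/2⌋ × 88 = 62 × 88 mm
M6: ⌊88/2⌋ × 62 = 44 × 62 mm

44 × 62 mm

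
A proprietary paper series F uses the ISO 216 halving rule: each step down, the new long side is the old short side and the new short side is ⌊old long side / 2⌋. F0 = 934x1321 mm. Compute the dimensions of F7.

F1 = 660 × 934 mm (from F0 by 1 halving).
F2: ⌊934/2⌋ × 660 = 467 × 660 mm
F3: ⌊660/2⌋ × 467 = 330 × 467 mm
F4: ⌊467/2⌋ × 330 = 233 × 330 mm
F5: ⌊330/2⌋ × 233 = 165 × 233 mm
F6: ⌊233/2⌋ × 165 = 116 × 165 mm
F7: ⌊165/2⌋ × 116 = 82 × 116 mm

82 × 116 mm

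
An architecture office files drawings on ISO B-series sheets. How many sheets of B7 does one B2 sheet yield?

Each ISO step halves the sheet: 1 × B2 → 2 × B3 → 4 × B4 → 8 × B5 → …
From B2 to B7 is 5 halving steps: 2^5 = 32.

32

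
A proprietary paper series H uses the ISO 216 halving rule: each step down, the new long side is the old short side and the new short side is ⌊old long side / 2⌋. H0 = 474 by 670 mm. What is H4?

H1: ⌊670/2⌋ × 474 = 335 × 474 mm
H2: ⌊474/2⌋ × 335 = 237 × 335 mm
H3: ⌊335/2⌋ × 237 = 167 × 237 mm
H4: ⌊237/2⌋ × 167 = 118 × 167 mm

118 × 167 mm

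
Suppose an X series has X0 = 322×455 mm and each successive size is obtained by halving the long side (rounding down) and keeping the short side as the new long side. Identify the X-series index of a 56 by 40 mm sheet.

X0: 322 × 455 mm
X1: 227 × 322 mm
X2: 161 × 227 mm
X3: 113 × 161 mm
X4: 80 × 113 mm
X5: 56 × 80 mm
X6: 40 × 56 mm
X7: 28 × 40 mm
→ matches X6.

X6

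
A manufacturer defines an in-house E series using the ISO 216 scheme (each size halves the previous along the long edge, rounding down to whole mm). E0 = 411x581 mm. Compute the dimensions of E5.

72 × 102 mm

E1: ⌊581/2⌋ × 411 = 290 × 411 mm
E2: ⌊411/2⌋ × 290 = 205 × 290 mm
E3: ⌊290/2⌋ × 205 = 145 × 205 mm
E4: ⌊205/2⌋ × 145 = 102 × 145 mm
E5: ⌊145/2⌋ × 102 = 72 × 102 mm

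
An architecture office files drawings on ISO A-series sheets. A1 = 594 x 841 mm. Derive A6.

105 × 148 mm

A2: ⌊841/2⌋ × 594 = 420 × 594 mm
A3: ⌊594/2⌋ × 420 = 297 × 420 mm
A4: ⌊420/2⌋ × 297 = 210 × 297 mm
A5: ⌊297/2⌋ × 210 = 148 × 210 mm
A6: ⌊210/2⌋ × 148 = 105 × 148 mm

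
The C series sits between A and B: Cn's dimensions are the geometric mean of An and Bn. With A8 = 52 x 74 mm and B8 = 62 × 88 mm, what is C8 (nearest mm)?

57 × 81 mm

Short side: √(52 · 62) = √3224 ≈ 56.8 → 57 mm
Long side: √(74 · 88) = √6512 ≈ 80.7 → 81 mm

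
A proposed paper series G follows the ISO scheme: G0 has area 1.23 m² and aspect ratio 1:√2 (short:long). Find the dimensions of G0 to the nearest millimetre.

933 × 1319 mm

Let the short side be w mm. Then w · w√2 = 1.23 m² = 1,230,000 mm².
w² = 1,230,000/√2, so w ≈ 932.6 mm; long side = w√2 ≈ 1318.9 mm.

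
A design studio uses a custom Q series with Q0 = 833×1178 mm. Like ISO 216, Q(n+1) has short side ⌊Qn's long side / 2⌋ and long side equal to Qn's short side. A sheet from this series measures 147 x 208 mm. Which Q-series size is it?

Q5

Q0: 833 × 1178 mm
Q1: 589 × 833 mm
Q2: 416 × 589 mm
Q3: 294 × 416 mm
Q4: 208 × 294 mm
Q5: 147 × 208 mm
Q6: 104 × 147 mm
→ matches Q5.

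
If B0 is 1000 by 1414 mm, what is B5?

176 × 250 mm

B1: ⌊1414/2⌋ × 1000 = 707 × 1000 mm
B2: ⌊1000/2⌋ × 707 = 500 × 707 mm
B3: ⌊707/2⌋ × 500 = 353 × 500 mm
B4: ⌊500/2⌋ × 353 = 250 × 353 mm
B5: ⌊353/2⌋ × 250 = 176 × 250 mm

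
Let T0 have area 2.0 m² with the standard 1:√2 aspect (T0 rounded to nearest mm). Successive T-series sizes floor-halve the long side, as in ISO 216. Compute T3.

420 × 594 mm

Let T0's short side be w mm. w · w√2 = 2.0 m² = 2,000,000 mm², so w ≈ 1189.2 mm and w√2 ≈ 1681.8 mm → T0 = 1189 × 1682 mm.
T1: ⌊1682/2⌋ × 1189 = 841 × 1189 mm
T2: ⌊1189/2⌋ × 841 = 594 × 841 mm
T3: ⌊841/2⌋ × 594 = 420 × 594 mm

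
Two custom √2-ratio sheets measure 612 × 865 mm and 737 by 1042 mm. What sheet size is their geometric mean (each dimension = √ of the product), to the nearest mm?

Short side: √(612 · 737) = √451044 ≈ 671.6 → 672 mm
Long side: √(865 · 1042) = √901330 ≈ 949.4 → 949 mm

672 × 949 mm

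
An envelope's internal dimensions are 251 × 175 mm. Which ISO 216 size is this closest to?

Aspect ratio 251/175 ≈ 1.434 (ISO target is √2 ≈ 1.414).
In the B-series (B0 = 1000 × 1414 mm): B5 = 176 × 250 mm.
Off by 2 mm total — nearest standard size.

B5 (176 × 250 mm)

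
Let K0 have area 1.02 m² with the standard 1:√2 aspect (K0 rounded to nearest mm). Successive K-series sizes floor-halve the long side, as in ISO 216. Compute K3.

300 × 424 mm

Let K0's short side be w mm. w · w√2 = 1.02 m² = 1,020,000 mm², so w ≈ 849.3 mm and w√2 ≈ 1201.0 mm → K0 = 849 × 1201 mm.
K1: ⌊1201/2⌋ × 849 = 600 × 849 mm
K2: ⌊849/2⌋ × 600 = 424 × 600 mm
K3: ⌊600/2⌋ × 424 = 300 × 424 mm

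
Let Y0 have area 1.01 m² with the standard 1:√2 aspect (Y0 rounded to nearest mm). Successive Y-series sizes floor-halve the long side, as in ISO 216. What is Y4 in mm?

Let Y0's short side be w mm. w · w√2 = 1.01 m² = 1,010,000 mm², so w ≈ 845.1 mm and w√2 ≈ 1195.1 mm → Y0 = 845 × 1195 mm.
Y1: ⌊1195/2⌋ × 845 = 597 × 845 mm
Y2: ⌊845/2⌋ × 597 = 422 × 597 mm
Y3: ⌊597/2⌋ × 422 = 298 × 422 mm
Y4: ⌊422/2⌋ × 298 = 211 × 298 mm

211 × 298 mm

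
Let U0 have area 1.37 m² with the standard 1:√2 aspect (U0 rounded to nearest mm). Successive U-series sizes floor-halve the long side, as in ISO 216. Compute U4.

246 × 348 mm

Let U0's short side be w mm. w · w√2 = 1.37 m² = 1,370,000 mm², so w ≈ 984.2 mm and w√2 ≈ 1391.9 mm → U0 = 984 × 1392 mm.
U1: ⌊1392/2⌋ × 984 = 696 × 984 mm
U2: ⌊984/2⌋ × 696 = 492 × 696 mm
U3: ⌊696/2⌋ × 492 = 348 × 492 mm
U4: ⌊492/2⌋ × 348 = 246 × 348 mm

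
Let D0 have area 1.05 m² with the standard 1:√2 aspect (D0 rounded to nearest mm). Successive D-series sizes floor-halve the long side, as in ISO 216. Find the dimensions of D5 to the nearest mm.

152 × 215 mm

Let D0's short side be w mm. w · w√2 = 1.05 m² = 1,050,000 mm², so w ≈ 861.7 mm and w√2 ≈ 1218.6 mm → D0 = 862 × 1219 mm.
D1: ⌊1219/2⌋ × 862 = 609 × 862 mm
D2: ⌊862/2⌋ × 609 = 431 × 609 mm
D3: ⌊609/2⌋ × 431 = 304 × 431 mm
D4: ⌊431/2⌋ × 304 = 215 × 304 mm
D5: ⌊304/2⌋ × 215 = 152 × 215 mm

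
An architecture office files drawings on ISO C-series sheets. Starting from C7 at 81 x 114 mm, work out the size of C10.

C8: ⌊114/2⌋ × 81 = 57 × 81 mm
C9: ⌊81/2⌋ × 57 = 40 × 57 mm
C10: ⌊57/2⌋ × 40 = 28 × 40 mm

28 × 40 mm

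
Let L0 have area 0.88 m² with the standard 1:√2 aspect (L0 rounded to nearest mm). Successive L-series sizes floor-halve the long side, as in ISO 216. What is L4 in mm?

197 × 279 mm

Let L0's short side be w mm. w · w√2 = 0.88 m² = 880,000 mm², so w ≈ 788.8 mm and w√2 ≈ 1115.6 mm → L0 = 789 × 1116 mm.
L1: ⌊1116/2⌋ × 789 = 558 × 789 mm
L2: ⌊789/2⌋ × 558 = 394 × 558 mm
L3: ⌊558/2⌋ × 394 = 279 × 394 mm
L4: ⌊394/2⌋ × 279 = 197 × 279 mm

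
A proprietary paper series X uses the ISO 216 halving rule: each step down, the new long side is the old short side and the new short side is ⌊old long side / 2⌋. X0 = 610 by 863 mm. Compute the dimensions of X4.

X1: ⌊863/2⌋ × 610 = 431 × 610 mm
X2: ⌊610/2⌋ × 431 = 305 × 431 mm
X3: ⌊431/2⌋ × 305 = 215 × 305 mm
X4: ⌊305/2⌋ × 215 = 152 × 215 mm

152 × 215 mm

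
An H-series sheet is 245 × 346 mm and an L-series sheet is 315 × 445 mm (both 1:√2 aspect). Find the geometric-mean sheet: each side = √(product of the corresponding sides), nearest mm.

278 × 392 mm

Short side: √(245 · 315) = √77175 ≈ 277.8 → 278 mm
Long side: √(346 · 445) = √153970 ≈ 392.4 → 392 mm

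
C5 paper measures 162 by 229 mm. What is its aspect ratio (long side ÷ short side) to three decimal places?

1.414

229 / 162 = 1.414
Matches √2 ≈ 1.414 — the ISO 216 defining ratio.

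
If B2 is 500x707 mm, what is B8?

B3: ⌊707/2⌋ × 500 = 353 × 500 mm
B4: ⌊500/2⌋ × 353 = 250 × 353 mm
B5: ⌊353/2⌋ × 250 = 176 × 250 mm
B6: ⌊250/2⌋ × 176 = 125 × 176 mm
B7: ⌊176/2⌋ × 125 = 88 × 125 mm
B8: ⌊125/2⌋ × 88 = 62 × 88 mm

62 × 88 mm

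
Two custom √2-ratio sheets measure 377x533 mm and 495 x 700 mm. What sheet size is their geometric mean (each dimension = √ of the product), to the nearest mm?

432 × 611 mm

Short side: √(377 · 495) = √186615 ≈ 432.0 → 432 mm
Long side: √(533 · 700) = √373100 ≈ 610.8 → 611 mm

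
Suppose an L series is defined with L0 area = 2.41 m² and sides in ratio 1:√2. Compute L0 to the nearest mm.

1305 × 1846 mm

Let the short side be w mm. Then w · w√2 = 2.41 m² = 2,410,000 mm².
w² = 2,410,000/√2, so w ≈ 1305.4 mm; long side = w√2 ≈ 1846.1 mm.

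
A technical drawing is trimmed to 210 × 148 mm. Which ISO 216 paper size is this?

Aspect ratio 210/148 ≈ 1.419 — close to the ISO √2 ≈ 1.414.
In the A-series (A0 area = 1 m²): A5 = 148 × 210 mm.

A5 (148 × 210 mm)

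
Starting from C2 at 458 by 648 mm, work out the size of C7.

81 × 114 mm

C3: ⌊648/2⌋ × 458 = 324 × 458 mm
C4: ⌊458/2⌋ × 324 = 229 × 324 mm
C5: ⌊324/2⌋ × 229 = 162 × 229 mm
C6: ⌊229/2⌋ × 162 = 114 × 162 mm
C7: ⌊162/2⌋ × 114 = 81 × 114 mm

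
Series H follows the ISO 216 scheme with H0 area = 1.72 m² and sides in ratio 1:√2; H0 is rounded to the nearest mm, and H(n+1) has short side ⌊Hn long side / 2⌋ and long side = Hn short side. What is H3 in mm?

390 × 551 mm

Let H0's short side be w mm. w · w√2 = 1.72 m² = 1,720,000 mm², so w ≈ 1102.8 mm and w√2 ≈ 1559.6 mm → H0 = 1103 × 1560 mm.
H1: ⌊1560/2⌋ × 1103 = 780 × 1103 mm
H2: ⌊1103/2⌋ × 780 = 551 × 780 mm
H3: ⌊780/2⌋ × 551 = 390 × 551 mm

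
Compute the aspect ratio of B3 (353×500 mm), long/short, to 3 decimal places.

500 / 353 = 1.416
ISO 216 targets √2 ≈ 1.414; the +0.002 deviation is from mm rounding.

1.416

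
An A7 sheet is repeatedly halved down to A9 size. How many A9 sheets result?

4

A7 = 74 × 105 mm; A9 = 37 × 52 mm.
Each halving step doubles the count; 2 steps from A7 to A9.
2^2 = 4.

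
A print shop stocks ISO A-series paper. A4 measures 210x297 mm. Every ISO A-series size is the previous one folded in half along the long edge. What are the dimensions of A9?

A5: ⌊297/2⌋ × 210 = 148 × 210 mm
A6: ⌊210/2⌋ × 148 = 105 × 148 mm
A7: ⌊148/2⌋ × 105 = 74 × 105 mm
A8: ⌊105/2⌋ × 74 = 52 × 74 mm
A9: ⌊74/2⌋ × 52 = 37 × 52 mm

37 × 52 mm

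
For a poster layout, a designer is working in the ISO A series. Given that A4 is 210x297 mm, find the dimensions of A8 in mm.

A5: ⌊297/2⌋ × 210 = 148 × 210 mm
A6: ⌊210/2⌋ × 148 = 105 × 148 mm
A7: ⌊148/2⌋ × 105 = 74 × 105 mm
A8: ⌊105/2⌋ × 74 = 52 × 74 mm

52 × 74 mm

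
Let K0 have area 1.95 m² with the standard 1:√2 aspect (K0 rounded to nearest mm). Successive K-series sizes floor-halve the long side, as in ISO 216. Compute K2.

Let K0's short side be w mm. w · w√2 = 1.95 m² = 1,950,000 mm², so w ≈ 1174.2 mm and w√2 ≈ 1660.6 mm → K0 = 1174 × 1661 mm.
K1: ⌊1661/2⌋ × 1174 = 830 × 1174 mm
K2: ⌊1174/2⌋ × 830 = 587 × 830 mm

587 × 830 mm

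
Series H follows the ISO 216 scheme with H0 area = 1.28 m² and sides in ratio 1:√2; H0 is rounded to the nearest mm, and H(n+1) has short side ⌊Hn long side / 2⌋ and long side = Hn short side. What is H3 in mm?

Let H0's short side be w mm. w · w√2 = 1.28 m² = 1,280,000 mm², so w ≈ 951.4 mm and w√2 ≈ 1345.4 mm → H0 = 951 × 1345 mm.
H1: ⌊1345/2⌋ × 951 = 672 × 951 mm
H2: ⌊951/2⌋ × 672 = 475 × 672 mm
H3: ⌊672/2⌋ × 475 = 336 × 475 mm

336 × 475 mm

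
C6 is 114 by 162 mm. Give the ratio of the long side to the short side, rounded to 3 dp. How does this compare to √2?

162 / 114 = 1.421
ISO 216 targets √2 ≈ 1.414; the +0.007 deviation is from mm rounding.

1.421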